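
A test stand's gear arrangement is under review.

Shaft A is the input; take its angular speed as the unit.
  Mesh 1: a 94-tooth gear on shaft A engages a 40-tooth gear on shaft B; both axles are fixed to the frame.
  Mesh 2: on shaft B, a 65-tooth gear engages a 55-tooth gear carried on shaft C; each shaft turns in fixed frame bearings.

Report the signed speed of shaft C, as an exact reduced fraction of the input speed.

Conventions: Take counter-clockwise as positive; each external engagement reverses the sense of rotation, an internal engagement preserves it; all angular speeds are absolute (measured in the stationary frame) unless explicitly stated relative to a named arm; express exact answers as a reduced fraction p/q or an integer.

611/220

2-mesh fixed-axis compound train (all bearings frame-fixed)
mesh 1 [94T→40T]: |ω|/ω_in = 1×94/40 = 47/20, sense flips to −
mesh 2 [65T→55T]: |ω|/ω_in = (47/20)×65/55 = 611/220, sense flips to +
signed output speed (× input speed) = 611/220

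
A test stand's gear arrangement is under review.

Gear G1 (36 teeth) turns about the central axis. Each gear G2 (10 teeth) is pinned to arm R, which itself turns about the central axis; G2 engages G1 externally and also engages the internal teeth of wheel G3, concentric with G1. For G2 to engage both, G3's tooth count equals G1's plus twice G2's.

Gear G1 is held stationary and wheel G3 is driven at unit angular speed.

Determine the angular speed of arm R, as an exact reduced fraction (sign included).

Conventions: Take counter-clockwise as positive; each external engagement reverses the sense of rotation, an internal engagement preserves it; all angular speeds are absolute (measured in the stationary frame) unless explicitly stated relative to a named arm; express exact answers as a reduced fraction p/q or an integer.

14/23

class = planetary set [G3 = 36+2·10 = 56; Willis about the carrier]
ring teeth: 36 + 2·10 = 56
36(ω_sun−ω_arm) = −56(ω_ring−ω_arm),  ω_sun = 0, ω_ring = 1
36(0−ω_arm) = −56(1−ω_arm)  ⇒  92·ω_arm = 56  ⇒  ω_arm = 14/23
exact speed ratio = 14/23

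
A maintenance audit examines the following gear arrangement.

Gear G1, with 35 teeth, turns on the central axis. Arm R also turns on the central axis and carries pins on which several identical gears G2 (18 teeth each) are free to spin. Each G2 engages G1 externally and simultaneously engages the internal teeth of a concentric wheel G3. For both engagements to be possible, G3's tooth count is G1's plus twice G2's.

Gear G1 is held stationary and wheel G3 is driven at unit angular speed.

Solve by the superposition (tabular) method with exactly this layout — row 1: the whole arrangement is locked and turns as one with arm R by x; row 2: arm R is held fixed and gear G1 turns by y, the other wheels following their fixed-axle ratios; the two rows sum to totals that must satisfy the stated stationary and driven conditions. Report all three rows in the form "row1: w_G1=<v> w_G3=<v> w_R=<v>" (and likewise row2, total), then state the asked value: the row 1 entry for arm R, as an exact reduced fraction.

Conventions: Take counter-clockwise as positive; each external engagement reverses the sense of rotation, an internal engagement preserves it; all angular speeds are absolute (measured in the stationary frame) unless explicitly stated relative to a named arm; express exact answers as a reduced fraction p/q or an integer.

row1: w_G1=71/106 w_G3=71/106 w_R=71/106
row2: w_G1=-71/106 w_G3=35/106 w_R=0
total: w_G1=0 w_G3=1 w_R=71/106
asked value: 71/106

class = planetary set [G3 = 35+2·18 = 71; Willis about the carrier]
row 1: whole set turns with the arm by x
row 2 (arm held, sun turns y): ω_ring = −(35/71)·y, ω_arm = 0
boundary: total ω_sun = x + y = 0 and total ω_ring = x − (35/71)·y = 1  ⇒  y = -71/106, x = 71/106
row 2 ring = −(35/71)·(-71/106) = 35/106
totals (row 1 + row 2): sun 71/106 + (-71/106) = 0, ring 71/106 + 35/106 = 1, arm 71/106 + 0 = 71/106
asked cell (row1, arm) = 71/106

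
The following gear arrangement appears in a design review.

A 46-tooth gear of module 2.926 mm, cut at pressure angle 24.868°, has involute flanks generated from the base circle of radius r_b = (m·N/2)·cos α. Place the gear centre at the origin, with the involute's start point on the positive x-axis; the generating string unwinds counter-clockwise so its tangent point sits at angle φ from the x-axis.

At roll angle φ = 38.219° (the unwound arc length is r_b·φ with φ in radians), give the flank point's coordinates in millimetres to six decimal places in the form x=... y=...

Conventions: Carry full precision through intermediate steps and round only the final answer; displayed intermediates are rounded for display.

x=73.167911 y=5.776215

class = single-mesh tooth geometry [base-circle involute, m = 2.926, 46T]
pitch radius r_p = m·N/2 = 2.926·46/2 = 67.298000
base radius r_b = r_p·cos α = 67.298000·cos 24.868° = 61.058064
roll angle φ = 38.219° = 0.66704739 rad
x = r_b·(cos φ + φ·sin φ) = 73.167911
y = r_b·(sin φ − φ·cos φ) = 5.776215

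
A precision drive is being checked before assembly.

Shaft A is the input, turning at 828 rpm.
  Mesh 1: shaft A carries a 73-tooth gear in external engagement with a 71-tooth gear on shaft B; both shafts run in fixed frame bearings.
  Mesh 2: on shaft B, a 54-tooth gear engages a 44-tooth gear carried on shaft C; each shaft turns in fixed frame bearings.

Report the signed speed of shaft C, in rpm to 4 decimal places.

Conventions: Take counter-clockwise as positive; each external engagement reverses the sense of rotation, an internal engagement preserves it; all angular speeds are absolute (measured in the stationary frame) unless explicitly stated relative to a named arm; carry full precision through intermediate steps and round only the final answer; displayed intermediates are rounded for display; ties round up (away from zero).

2-mesh fixed-axis compound train (all bearings frame-fixed)
mesh 1 [73T→71T]: ω = 828.0000×73/71 = 851.3239 rpm, sense flips to −
mesh 2 [54T→44T]: ω = 851.3239×54/44 = 1044.8067 rpm, sense flips to +
signed output speed = +1044.8067 rpm

+1044.8067 rpm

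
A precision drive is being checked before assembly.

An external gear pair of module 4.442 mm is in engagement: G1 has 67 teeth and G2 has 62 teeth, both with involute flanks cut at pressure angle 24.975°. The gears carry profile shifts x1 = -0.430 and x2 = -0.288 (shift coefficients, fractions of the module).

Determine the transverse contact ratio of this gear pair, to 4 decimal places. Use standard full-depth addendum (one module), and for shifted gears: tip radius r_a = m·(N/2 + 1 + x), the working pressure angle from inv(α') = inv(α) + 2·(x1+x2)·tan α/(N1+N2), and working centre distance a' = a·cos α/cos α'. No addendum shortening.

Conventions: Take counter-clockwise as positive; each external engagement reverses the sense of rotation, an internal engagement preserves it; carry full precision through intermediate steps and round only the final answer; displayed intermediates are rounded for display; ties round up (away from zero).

1.6525

recognized (one external pair, fixed centres): single-mesh tooth geometry, m = 4.442, N1 = 67, N2 = 62
base radii: r_b1 = 134.892370, r_b2 = 124.825776
tip radii: r_a1 = 151.338940, r_a2 = 140.864704
inv(α') = inv(24.975°) + 2·(-0.430-0.288)·tan α/(67+62) = 0.02469565  ⇒  α' = 23.51080°
a' = a·cos α / cos α' = 286.5090·cos 24.975°/cos 23.51080° = 283.230558
action lengths: √(r_a1²−r_b1²) = 68.611393, √(r_a2²−r_b2²) = 65.279327
base pitch p_b = π·m·cos α = 12.650056
CR = (68.611393 + 65.279327 − 283.230558·sin 23.51080°)/12.650056 = 1.652471
contact ratio ≈ 1.6525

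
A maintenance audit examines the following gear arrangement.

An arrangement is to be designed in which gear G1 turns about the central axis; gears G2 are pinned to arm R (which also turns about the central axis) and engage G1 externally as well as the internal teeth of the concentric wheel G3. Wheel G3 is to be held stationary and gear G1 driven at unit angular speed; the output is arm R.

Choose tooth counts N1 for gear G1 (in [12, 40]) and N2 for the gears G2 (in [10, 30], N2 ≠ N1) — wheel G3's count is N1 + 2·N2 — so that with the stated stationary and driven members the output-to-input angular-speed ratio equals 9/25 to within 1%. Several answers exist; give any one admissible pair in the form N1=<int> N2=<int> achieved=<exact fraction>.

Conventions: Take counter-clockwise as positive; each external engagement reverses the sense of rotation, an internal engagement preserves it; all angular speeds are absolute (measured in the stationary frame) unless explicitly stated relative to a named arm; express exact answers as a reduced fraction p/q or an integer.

N1=36 N2=14 achieved=9/25

design class (target 9/25): planetary set
Willis with ω_ring = 0: ω_arm/ω_sun = N1/(N1+N3); set equal to 9/25  ⇒  N3/N1 = 1/(9/25) − 1 = 16/9
N3 = N1 + 2·N2  ⇒  N2/N1 = (N3/N1 − 1)/2 = (16/9 − 1)/2 = 7/18
smallest multiple with N1 ≥ 12 and N2 ≥ 10: k = 2  ⇒  N1 = 2·18 = 36, N2 = 2·7 = 14 (N1 ≤ 40, N2 ≤ 30, N2 ≠ N1 ✓), N3 = 36 + 2·14 = 64
check: N1/(N1+N3) with N1 = 36, N3 = 64 gives 9/25; |achieved − target| = 0 ≤ 9/2500 ✓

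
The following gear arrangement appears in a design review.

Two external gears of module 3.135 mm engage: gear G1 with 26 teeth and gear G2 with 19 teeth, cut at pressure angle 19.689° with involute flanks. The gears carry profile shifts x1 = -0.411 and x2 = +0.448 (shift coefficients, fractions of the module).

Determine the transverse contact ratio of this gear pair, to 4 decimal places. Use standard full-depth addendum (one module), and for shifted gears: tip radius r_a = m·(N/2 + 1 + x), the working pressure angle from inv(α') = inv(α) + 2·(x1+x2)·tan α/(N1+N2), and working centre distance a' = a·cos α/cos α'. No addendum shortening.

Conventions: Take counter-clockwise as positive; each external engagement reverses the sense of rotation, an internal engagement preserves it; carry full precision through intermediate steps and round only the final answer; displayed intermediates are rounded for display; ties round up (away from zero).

1.5304

single-mesh involute tooth geometry (26T engaging 19T at module 3.135)
base radii: r_b1 = 38.372269, r_b2 = 28.041273
tip radii: r_a1 = 42.601515, r_a2 = 34.321980
inv(α') = inv(19.689°) + 2·(-0.411+0.448)·tan α/(26+19) = 0.01478582  ⇒  α' = 19.94858°
a' = a·cos α / cos α' = 70.5375·cos 19.689°/cos 19.94858° = 70.652764
action lengths: √(r_a1²−r_b1²) = 18.505622, √(r_a2²−r_b2²) = 19.791041
base pitch p_b = π·m·cos α = 9.273080
CR = (18.505622 + 19.791041 − 70.652764·sin 19.94858°)/9.273080 = 1.530408
contact ratio ≈ 1.5304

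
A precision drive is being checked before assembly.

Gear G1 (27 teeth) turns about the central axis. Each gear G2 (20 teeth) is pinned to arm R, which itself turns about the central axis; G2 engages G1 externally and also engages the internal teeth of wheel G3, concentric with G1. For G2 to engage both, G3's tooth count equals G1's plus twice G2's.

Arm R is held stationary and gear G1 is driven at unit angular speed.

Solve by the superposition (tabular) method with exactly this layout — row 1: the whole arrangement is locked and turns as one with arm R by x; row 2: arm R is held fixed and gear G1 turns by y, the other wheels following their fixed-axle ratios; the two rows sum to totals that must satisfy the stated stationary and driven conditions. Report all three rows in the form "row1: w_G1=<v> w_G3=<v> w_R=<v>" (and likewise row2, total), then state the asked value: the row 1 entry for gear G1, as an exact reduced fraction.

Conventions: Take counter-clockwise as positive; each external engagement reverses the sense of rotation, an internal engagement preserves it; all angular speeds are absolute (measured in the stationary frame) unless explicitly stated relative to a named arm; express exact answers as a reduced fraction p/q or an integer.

topology: planetary set — G1 27T / G2 20T / G3 67T, arm = carrier (Willis)
row 1 — lock + rotate with arm: ω_sun = ω_ring = ω_arm = x
row 2 (arm held, sun turns y): ω_ring = −(27/67)·y, ω_arm = 0
boundary: total ω_arm = x = 0 and total ω_sun = x + y = 1  ⇒  y = 1, x = 0
row 2 ring = −(27/67)·1 = -27/67
totals (row 1 + row 2): sun 0 + 1 = 1, ring 0 + (-27/67) = -27/67, arm 0 + 0 = 0
asked cell (row1, sun) = 0

row1: w_G1=0 w_G3=0 w_R=0
row2: w_G1=1 w_G3=-27/67 w_R=0
total: w_G1=1 w_G3=-27/67 w_R=0
asked value: 0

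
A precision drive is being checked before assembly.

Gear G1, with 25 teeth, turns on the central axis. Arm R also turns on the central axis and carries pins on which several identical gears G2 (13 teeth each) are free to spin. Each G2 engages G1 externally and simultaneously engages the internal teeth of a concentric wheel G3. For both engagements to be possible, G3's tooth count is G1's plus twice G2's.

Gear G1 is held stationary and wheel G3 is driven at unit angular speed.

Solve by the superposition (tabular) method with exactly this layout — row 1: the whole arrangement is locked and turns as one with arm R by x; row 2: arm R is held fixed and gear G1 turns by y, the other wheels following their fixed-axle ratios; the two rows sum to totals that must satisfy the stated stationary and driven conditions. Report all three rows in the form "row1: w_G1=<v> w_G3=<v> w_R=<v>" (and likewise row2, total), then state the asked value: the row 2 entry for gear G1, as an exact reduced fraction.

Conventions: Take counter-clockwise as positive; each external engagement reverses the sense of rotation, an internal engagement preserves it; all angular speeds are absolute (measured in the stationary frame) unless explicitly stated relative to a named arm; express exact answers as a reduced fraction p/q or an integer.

row1: w_G1=51/76 w_G3=51/76 w_R=51/76
row2: w_G1=-51/76 w_G3=25/76 w_R=0
total: w_G1=0 w_G3=1 w_R=51/76
asked value: -51/76

recognized (axles ride arm R): planetary set, 25/13/51 teeth
row 1 (train locked, turned with arm): all members turn x
row 2 (arm held, sun turns y): ω_ring = −(25/51)·y, ω_arm = 0
boundary: total ω_sun = x + y = 0 and total ω_ring = x − (25/51)·y = 1  ⇒  y = -51/76, x = 51/76
row 2 ring = −(25/51)·(-51/76) = 25/76
totals (row 1 + row 2): sun 51/76 + (-51/76) = 0, ring 51/76 + 25/76 = 1, arm 51/76 + 0 = 51/76
asked cell (row2, sun) = -51/76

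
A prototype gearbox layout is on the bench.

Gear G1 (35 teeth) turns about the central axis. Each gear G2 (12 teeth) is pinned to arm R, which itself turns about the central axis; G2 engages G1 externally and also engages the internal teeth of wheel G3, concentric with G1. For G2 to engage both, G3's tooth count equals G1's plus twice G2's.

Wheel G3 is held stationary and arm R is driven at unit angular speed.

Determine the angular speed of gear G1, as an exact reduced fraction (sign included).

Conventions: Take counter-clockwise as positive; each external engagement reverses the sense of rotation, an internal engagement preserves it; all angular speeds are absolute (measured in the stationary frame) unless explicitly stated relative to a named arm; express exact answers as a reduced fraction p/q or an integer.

planetary set (35T centre, 12T on arm, 59T internal) — Willis relation
ring teeth: 35 + 2·12 = 59
35(ω_sun−ω_arm) = −59(ω_ring−ω_arm),  ω_ring = 0, ω_arm = 1
ω_sun = 1 − (59/35)(0−1) = 94/35
exact speed ratio = 94/35

94/35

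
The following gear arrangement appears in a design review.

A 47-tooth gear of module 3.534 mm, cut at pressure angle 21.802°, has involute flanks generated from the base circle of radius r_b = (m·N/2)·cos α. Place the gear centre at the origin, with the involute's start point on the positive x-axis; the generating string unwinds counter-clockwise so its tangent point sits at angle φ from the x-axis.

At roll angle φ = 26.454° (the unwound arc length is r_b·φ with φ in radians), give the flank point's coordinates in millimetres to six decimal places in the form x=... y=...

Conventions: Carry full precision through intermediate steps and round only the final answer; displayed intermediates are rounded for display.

x=84.894738 y=2.476293

topology: single-mesh involute geometry — m = 3.534, N = 47
pitch radius r_p = m·N/2 = 3.534·47/2 = 83.049000
base radius r_b = r_p·cos α = 83.049000·cos 21.802° = 77.108743
roll angle φ = 26.454° = 0.46170940 rad
x = r_b·(cos φ + φ·sin φ) = 84.894738
y = r_b·(sin φ − φ·cos φ) = 2.476293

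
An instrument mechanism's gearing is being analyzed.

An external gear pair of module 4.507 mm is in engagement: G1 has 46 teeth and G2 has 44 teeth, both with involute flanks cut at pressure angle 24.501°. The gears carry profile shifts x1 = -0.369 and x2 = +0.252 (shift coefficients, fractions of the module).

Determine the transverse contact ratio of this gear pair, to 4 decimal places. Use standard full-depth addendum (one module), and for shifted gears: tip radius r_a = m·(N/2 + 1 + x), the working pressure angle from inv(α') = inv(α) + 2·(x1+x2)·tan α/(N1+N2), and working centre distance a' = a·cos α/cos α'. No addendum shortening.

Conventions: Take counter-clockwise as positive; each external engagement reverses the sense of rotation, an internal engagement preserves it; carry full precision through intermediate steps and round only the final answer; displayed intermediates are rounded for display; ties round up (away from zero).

class = single-mesh tooth geometry [involute pair 46T × 44T, m = 4.507]
base radii: r_b1 = 94.326745, r_b2 = 90.225582
tip radii: r_a1 = 106.504917, r_a2 = 104.796764
inv(α') = inv(24.501°) + 2·(-0.369+0.252)·tan α/(46+44) = 0.02693927  ⇒  α' = 24.16907°
a' = a·cos α / cos α' = 202.8150·cos 24.501°/cos 24.16907° = 202.284315
action lengths: √(r_a1²−r_b1²) = 49.454651, √(r_a2²−r_b2²) = 53.307655
base pitch p_b = π·m·cos α = 12.884183
CR = (49.454651 + 53.307655 − 202.284315·sin 24.16907°)/12.884183 = 1.547705
contact ratio ≈ 1.5477

1.5477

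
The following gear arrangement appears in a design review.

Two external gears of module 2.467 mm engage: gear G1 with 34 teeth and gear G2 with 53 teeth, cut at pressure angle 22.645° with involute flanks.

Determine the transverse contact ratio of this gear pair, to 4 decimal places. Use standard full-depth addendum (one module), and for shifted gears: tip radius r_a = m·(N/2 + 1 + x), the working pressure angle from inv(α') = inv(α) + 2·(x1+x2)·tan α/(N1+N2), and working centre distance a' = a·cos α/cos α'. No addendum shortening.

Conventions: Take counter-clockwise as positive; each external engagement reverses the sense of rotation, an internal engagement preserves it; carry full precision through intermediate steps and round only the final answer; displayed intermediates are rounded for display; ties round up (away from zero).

recognized (one external pair, fixed centres): single-mesh tooth geometry, m = 2.467, N1 = 34, N2 = 53
base radii: r_b1 = 38.705843, r_b2 = 60.335579
tip radii: r_a1 = 44.406000, r_a2 = 67.842500
no profile shift: α' = α, a' = a
action lengths: √(r_a1²−r_b1²) = 21.765811, √(r_a2²−r_b2²) = 31.019715
base pitch p_b = π·m·cos α = 7.152823
CR = (21.765811 + 31.019715 − 107.314500·sin 22.64500°)/7.152823 = 1.603180
contact ratio ≈ 1.6032

1.6032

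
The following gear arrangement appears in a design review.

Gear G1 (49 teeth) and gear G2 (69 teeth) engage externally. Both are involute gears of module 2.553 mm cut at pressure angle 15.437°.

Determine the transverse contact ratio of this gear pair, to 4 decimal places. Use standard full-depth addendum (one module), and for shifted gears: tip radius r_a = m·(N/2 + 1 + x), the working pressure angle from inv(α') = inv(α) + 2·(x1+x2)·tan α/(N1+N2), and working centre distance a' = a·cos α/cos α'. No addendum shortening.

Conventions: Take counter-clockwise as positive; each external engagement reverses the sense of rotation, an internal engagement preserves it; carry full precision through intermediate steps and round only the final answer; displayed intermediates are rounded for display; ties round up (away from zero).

2.0928

class = single-mesh tooth geometry [involute pair 49T × 69T, m = 2.553]
base radii: r_b1 = 60.291982, r_b2 = 84.900955
tip radii: r_a1 = 65.101500, r_a2 = 90.631500
no profile shift: α' = α, a' = a
action lengths: √(r_a1²−r_b1²) = 24.557731, √(r_a2²−r_b2²) = 31.715874
base pitch p_b = π·m·cos α = 7.731137
CR = (24.557731 + 31.715874 − 150.627000·sin 15.43700°)/7.731137 = 2.092825
contact ratio ≈ 2.0928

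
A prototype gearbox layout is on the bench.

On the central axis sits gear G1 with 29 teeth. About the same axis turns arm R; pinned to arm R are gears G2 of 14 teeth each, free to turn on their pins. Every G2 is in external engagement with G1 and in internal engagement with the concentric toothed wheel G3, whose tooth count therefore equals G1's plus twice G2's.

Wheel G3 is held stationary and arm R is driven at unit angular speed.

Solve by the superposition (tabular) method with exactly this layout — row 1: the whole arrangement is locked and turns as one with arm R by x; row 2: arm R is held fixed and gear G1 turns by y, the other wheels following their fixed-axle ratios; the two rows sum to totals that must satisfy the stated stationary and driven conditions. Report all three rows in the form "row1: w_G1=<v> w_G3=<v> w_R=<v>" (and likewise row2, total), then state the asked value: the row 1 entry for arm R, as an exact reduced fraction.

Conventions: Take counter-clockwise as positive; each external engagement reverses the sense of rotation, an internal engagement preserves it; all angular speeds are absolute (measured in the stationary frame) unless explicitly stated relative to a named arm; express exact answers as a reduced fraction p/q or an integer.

row1: w_G1=1 w_G3=1 w_R=1
row2: w_G1=57/29 w_G3=-1 w_R=0
total: w_G1=86/29 w_G3=0 w_R=1
asked value: 1

class = planetary set [G3 = 29+2·14 = 57; Willis about the carrier]
row 1 (train locked, turned with arm): all members turn x
row 2 — arm fixed, fixed-axis ratios: sun y, ring −(29/57)·y, arm 0
boundary: total ω_ring = x − (29/57)·y = 0 and total ω_arm = x = 1  ⇒  y = 57/29, x = 1
row 2 ring = −(29/57)·57/29 = -1
totals (row 1 + row 2): sun 1 + 57/29 = 86/29, ring 1 + (-1) = 0, arm 1 + 0 = 1
asked cell (row1, arm) = 1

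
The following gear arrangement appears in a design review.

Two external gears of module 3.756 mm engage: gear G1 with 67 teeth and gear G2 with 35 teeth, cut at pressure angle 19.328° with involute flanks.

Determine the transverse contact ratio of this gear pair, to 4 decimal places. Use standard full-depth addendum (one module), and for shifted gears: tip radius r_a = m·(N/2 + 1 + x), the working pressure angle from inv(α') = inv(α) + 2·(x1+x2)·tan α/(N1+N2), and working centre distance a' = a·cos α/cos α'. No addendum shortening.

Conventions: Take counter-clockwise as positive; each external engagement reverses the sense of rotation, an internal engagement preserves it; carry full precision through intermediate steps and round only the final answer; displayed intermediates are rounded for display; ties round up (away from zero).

1.7803

topology: single-mesh involute geometry — m = 3.756, 67T/35T pair
base radii: r_b1 = 118.734361, r_b2 = 62.025412
tip radii: r_a1 = 129.582000, r_a2 = 69.486000
no profile shift: α' = α, a' = a
action lengths: √(r_a1²−r_b1²) = 51.900349, √(r_a2²−r_b2²) = 31.323352
base pitch p_b = π·m·cos α = 11.134776
CR = (51.900349 + 31.323352 − 191.556000·sin 19.32800°)/11.134776 = 1.780309
contact ratio ≈ 1.7803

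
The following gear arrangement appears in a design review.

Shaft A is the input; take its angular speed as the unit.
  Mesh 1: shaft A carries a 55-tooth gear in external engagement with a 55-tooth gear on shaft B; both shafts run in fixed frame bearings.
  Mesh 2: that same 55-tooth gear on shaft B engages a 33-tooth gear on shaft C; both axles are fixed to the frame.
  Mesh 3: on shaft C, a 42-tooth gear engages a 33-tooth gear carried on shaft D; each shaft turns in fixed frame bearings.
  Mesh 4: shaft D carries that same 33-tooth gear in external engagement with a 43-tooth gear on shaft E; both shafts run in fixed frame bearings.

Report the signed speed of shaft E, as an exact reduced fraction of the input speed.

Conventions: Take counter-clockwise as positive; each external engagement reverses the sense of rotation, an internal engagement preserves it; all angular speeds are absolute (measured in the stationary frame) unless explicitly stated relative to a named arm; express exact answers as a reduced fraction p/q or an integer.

4-mesh fixed-axis compound train (all bearings frame-fixed)
mesh 1 [55T→55T]: |ω|/ω_in = 1×55/55 = 1, sense flips to −
mesh 2 [55T→33T]: |ω|/ω_in = 1×55/33 = 5/3, sense flips to +
mesh 3 [42T→33T]: |ω|/ω_in = (5/3)×42/33 = 70/33, sense flips to −
mesh 4 [33T→43T]: |ω|/ω_in = (70/33)×33/43 = 70/43, sense flips to +
signed output speed (× input speed) = 70/43

70/43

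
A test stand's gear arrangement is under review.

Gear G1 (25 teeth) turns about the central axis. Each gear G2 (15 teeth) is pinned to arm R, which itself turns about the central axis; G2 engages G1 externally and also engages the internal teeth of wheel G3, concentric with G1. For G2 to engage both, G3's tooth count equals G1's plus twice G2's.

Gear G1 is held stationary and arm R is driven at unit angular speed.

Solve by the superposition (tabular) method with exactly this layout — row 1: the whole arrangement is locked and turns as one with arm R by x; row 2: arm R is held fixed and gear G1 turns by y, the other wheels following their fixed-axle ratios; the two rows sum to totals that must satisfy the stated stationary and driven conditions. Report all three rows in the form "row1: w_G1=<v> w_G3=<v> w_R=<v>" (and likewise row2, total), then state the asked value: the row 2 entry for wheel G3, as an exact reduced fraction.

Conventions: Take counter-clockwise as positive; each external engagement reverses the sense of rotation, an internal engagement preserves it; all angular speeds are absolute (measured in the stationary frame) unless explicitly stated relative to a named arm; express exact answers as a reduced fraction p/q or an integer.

row1: w_G1=1 w_G3=1 w_R=1
row2: w_G1=-1 w_G3=5/11 w_R=0
total: w_G1=0 w_G3=16/11 w_R=1
asked value: 5/11

planetary set (25T centre, 15T on arm, 55T internal) — Willis relation
row 1: whole set turns with the arm by x
row 2 — arm fixed, fixed-axis ratios: sun y, ring −(25/55)·y, arm 0
boundary: total ω_sun = x + y = 0 and total ω_arm = x = 1  ⇒  y = -1, x = 1
row 2 ring = −(25/55)·(-1) = 5/11
totals (row 1 + row 2): sun 1 + (-1) = 0, ring 1 + 5/11 = 16/11, arm 1 + 0 = 1
asked cell (row2, ring) = 5/11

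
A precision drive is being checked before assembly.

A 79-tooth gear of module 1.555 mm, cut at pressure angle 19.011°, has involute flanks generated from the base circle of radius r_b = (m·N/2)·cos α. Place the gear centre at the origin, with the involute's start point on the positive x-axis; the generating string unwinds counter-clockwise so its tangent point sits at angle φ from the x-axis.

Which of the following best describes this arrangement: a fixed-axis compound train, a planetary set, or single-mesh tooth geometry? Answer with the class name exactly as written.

single-mesh tooth geometry

topology: single-mesh involute geometry — m = 1.555, N = 79
classification: single-mesh tooth geometry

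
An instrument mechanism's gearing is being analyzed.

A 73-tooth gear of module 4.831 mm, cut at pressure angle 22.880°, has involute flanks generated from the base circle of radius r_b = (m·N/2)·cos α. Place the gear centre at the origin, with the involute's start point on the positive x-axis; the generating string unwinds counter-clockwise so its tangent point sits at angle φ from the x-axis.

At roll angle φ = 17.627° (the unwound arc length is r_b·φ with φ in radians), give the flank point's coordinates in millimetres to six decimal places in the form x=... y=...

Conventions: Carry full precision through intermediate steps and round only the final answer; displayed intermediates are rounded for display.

x=169.965144 y=1.561964

recognized (one wheel, involute flank): single-mesh tooth geometry, m = 4.831, N = 73
pitch radius r_p = m·N/2 = 4.831·73/2 = 176.331500
base radius r_b = r_p·cos α = 176.331500·cos 22.880° = 162.457946
roll angle φ = 17.627° = 0.30764919 rad
x = r_b·(cos φ + φ·sin φ) = 169.965144
y = r_b·(sin φ − φ·cos φ) = 1.561964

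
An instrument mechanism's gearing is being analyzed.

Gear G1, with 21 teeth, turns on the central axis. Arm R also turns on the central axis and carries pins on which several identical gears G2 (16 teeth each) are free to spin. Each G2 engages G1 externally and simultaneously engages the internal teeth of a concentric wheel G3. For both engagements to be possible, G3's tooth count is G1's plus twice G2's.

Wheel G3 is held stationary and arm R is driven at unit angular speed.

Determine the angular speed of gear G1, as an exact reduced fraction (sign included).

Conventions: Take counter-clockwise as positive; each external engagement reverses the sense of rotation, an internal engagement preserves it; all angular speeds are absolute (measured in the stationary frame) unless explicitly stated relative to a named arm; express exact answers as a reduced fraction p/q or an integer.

74/21

class = planetary set [G3 = 21+2·16 = 53; Willis about the carrier]
ring teeth: 21 + 2·16 = 53
21(ω_sun−ω_arm) = −53(ω_ring−ω_arm),  ω_ring = 0, ω_arm = 1
ω_sun = 1 − (53/21)(0−1) = 74/21
exact speed ratio = 74/21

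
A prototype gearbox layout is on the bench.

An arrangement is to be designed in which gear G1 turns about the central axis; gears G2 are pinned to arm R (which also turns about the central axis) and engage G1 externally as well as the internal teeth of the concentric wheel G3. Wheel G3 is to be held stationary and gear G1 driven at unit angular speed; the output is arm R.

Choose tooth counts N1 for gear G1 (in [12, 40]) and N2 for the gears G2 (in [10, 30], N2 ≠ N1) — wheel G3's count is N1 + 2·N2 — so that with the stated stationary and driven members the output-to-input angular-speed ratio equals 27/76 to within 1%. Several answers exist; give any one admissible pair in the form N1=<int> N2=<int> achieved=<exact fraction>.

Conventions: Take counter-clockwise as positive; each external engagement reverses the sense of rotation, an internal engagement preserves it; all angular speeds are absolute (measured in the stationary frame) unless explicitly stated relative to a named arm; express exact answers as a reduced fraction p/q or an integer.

N1=27 N2=11 achieved=27/76

planetary set to be sized for 27/76 (Willis relation)
Willis with ω_ring = 0: ω_arm/ω_sun = N1/(N1+N3); set equal to 27/76  ⇒  N3/N1 = 1/(27/76) − 1 = 49/27
N3 = N1 + 2·N2  ⇒  N2/N1 = (N3/N1 − 1)/2 = (49/27 − 1)/2 = 11/27
smallest multiple with N1 ≥ 12 and N2 ≥ 10: k = 1  ⇒  N1 = 1·27 = 27, N2 = 1·11 = 11 (N1 ≤ 40, N2 ≤ 30, N2 ≠ N1 ✓), N3 = 27 + 2·11 = 49
check: N1/(N1+N3) with N1 = 27, N3 = 49 gives 27/76; |achieved − target| = 0 ≤ 27/7600 ✓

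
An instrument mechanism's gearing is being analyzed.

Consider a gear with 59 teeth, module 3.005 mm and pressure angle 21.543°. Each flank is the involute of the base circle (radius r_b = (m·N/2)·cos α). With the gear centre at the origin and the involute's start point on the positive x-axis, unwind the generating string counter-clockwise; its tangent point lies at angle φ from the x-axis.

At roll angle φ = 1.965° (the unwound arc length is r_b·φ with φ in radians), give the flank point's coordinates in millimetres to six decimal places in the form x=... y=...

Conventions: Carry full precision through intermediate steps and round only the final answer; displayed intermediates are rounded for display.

x=82.503262 y=0.001109

single-mesh involute tooth geometry (59T wheel at module 3.005)
pitch radius r_p = m·N/2 = 3.005·59/2 = 88.647500
base radius r_b = r_p·cos α = 88.647500·cos 21.543° = 82.454785
roll angle φ = 1.965° = 0.03429572 rad
x = r_b·(cos φ + φ·sin φ) = 82.503262
y = r_b·(sin φ − φ·cos φ) = 0.001109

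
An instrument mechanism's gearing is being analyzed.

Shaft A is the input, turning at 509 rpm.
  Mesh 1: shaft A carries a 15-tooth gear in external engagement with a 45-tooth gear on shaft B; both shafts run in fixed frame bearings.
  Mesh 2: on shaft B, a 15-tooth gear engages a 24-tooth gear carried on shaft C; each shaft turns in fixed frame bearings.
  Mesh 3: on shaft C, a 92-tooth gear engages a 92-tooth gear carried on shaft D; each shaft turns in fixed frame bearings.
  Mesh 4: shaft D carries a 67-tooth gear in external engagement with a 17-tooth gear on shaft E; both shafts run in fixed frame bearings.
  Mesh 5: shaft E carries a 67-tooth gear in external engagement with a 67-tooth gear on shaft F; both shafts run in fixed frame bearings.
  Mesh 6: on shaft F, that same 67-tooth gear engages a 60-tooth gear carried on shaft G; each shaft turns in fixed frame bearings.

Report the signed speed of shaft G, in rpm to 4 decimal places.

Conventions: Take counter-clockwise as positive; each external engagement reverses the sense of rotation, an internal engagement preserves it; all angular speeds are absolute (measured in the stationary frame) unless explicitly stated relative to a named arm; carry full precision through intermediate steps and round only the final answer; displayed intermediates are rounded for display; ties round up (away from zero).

recognized (7 fixed axles, 6 meshes): fixed-axis compound train
mesh 1 [15T→45T]: ω = 509.0000×15/45 = 169.6667 rpm, sense flips to −
mesh 2 [15T→24T]: ω = 169.6667×15/24 = 106.0417 rpm, sense flips to +
mesh 3 [92T→92T]: ω = 106.0417×92/92 = 106.0417 rpm, sense flips to −
mesh 4 [67T→17T]: ω = 106.0417×67/17 = 417.9289 rpm, sense flips to +
mesh 5 [67T→67T]: ω = 417.9289×67/67 = 417.9289 rpm, sense flips to −
mesh 6 [67T→60T]: ω = 417.9289×67/60 = 466.6873 rpm, sense flips to +
signed output speed = +466.6873 rpm

+466.6873 rpm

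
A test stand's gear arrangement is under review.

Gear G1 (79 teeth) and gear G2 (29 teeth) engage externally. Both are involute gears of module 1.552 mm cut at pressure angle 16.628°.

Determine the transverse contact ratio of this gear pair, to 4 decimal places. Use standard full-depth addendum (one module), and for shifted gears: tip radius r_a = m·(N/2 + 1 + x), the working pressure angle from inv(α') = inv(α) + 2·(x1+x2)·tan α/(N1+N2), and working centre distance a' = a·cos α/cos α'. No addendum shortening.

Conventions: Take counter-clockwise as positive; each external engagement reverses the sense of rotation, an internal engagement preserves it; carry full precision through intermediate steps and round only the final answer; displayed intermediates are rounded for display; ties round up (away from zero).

1.9377

recognized (one external pair, fixed centres): single-mesh tooth geometry, m = 1.552, N1 = 79, N2 = 29
base radii: r_b1 = 58.740441, r_b2 = 21.562947
tip radii: r_a1 = 62.856000, r_a2 = 24.056000
no profile shift: α' = α, a' = a
action lengths: √(r_a1²−r_b1²) = 22.370456, √(r_a2²−r_b2²) = 10.664449
base pitch p_b = π·m·cos α = 4.671862
CR = (22.370456 + 10.664449 − 83.808000·sin 16.62800°)/4.671862 = 1.937704
contact ratio ≈ 1.9377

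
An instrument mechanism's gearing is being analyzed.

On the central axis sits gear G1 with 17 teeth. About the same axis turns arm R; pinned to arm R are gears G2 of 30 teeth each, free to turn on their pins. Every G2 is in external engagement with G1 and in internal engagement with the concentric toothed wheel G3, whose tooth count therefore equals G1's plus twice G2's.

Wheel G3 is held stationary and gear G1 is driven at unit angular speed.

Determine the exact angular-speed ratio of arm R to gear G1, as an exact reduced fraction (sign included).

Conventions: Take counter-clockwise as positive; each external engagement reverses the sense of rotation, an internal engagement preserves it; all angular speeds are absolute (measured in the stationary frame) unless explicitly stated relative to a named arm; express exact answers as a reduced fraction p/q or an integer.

planetary set (17T centre, 30T on arm, 77T internal) — Willis relation
ring teeth: 17 + 2·30 = 77
17(ω_sun−ω_arm) = −77(ω_ring−ω_arm),  ω_ring = 0, ω_sun = 1
17(1−ω_arm) = −77(0−ω_arm)  ⇒  94·ω_arm = 17  ⇒  ω_arm = 17/94
ω_out/ω_in = 17/94

17/94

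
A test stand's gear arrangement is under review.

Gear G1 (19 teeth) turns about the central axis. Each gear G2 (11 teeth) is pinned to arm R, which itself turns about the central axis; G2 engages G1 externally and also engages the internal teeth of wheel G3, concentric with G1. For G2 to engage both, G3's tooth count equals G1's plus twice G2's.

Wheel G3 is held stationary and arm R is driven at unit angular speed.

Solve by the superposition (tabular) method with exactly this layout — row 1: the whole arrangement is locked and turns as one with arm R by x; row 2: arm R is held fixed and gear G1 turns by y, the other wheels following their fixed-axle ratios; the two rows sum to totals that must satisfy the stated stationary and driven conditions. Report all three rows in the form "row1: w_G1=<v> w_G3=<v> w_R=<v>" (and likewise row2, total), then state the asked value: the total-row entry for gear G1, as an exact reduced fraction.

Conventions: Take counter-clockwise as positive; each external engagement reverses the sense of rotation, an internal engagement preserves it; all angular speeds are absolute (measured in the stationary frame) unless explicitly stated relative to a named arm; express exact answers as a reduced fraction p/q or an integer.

row1: w_G1=1 w_G3=1 w_R=1
row2: w_G1=41/19 w_G3=-1 w_R=0
total: w_G1=60/19 w_G3=0 w_R=1
asked value: 60/19

recognized (axles ride arm R): planetary set, 19/11/41 teeth
row 1 (train locked, turned with arm): all members turn x
row 2 (arm held, sun turns y): ω_ring = −(19/41)·y, ω_arm = 0
boundary: total ω_ring = x − (19/41)·y = 0 and total ω_arm = x = 1  ⇒  y = 41/19, x = 1
row 2 ring = −(19/41)·41/19 = -1
totals (row 1 + row 2): sun 1 + 41/19 = 60/19, ring 1 + (-1) = 0, arm 1 + 0 = 1
asked cell (total, sun) = 60/19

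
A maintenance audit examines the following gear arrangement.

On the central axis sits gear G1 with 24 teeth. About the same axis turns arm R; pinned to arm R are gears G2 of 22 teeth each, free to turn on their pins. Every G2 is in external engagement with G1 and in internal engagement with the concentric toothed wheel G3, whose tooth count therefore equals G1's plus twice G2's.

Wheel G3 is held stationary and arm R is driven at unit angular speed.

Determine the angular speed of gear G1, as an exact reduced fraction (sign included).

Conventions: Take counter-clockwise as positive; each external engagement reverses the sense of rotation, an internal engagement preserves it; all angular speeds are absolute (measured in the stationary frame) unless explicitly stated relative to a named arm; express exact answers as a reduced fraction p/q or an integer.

23/6

topology: planetary set — G1 24T / G2 22T / G3 68T, arm = carrier (Willis)
ring teeth: 24 + 2·22 = 68
24(ω_sun−ω_arm) = −68(ω_ring−ω_arm),  ω_ring = 0, ω_arm = 1
ω_sun = 1 − (68/24)(0−1) = 23/6
exact speed ratio = 23/6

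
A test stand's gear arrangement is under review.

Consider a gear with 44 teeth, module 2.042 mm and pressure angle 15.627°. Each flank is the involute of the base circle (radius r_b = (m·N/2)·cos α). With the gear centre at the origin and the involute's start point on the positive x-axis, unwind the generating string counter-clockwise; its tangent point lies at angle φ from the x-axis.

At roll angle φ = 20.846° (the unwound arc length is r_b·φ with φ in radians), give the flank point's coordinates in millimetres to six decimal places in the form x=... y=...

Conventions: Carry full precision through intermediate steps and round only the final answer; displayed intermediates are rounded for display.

x=46.032810 y=0.685394

class = single-mesh tooth geometry [base-circle involute, m = 2.042, 44T]
pitch radius r_p = m·N/2 = 2.042·44/2 = 44.924000
base radius r_b = r_p·cos α = 44.924000·cos 15.627° = 43.263417
roll angle φ = 20.846° = 0.36383134 rad
x = r_b·(cos φ + φ·sin φ) = 46.032810
y = r_b·(sin φ − φ·cos φ) = 0.685394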